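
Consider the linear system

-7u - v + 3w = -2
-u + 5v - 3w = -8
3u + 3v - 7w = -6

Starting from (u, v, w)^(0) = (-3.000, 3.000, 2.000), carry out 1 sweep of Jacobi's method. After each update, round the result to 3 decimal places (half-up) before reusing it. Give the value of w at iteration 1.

Iteration 1:
  u = (-2 - (-1)·3.000 - (3)·2.000) / (-7) = 0.714
  v = (-8 - (-1)·-3.000 - (-3)·2.000) / (5) = -1.000
  w = (-6 - (3)·-3.000 - (3)·3.000) / (-7) = 0.857

0.857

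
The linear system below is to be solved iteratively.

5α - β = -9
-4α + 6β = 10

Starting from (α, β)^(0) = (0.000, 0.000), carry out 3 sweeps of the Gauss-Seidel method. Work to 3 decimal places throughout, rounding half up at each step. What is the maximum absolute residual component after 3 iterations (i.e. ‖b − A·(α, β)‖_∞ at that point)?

0.007

Iteration 1:
  α = (-9 - (-1)·0.000) / (5) = -1.800
  β = (10 - (-4)·-1.800) / (6) = 0.467
Iteration 2:
  α = (-9 - (-1)·0.467) / (5) = -1.707
  β = (10 - (-4)·-1.707) / (6) = 0.529
Iteration 3:
  α = (-9 - (-1)·0.529) / (5) = -1.694
  β = (10 - (-4)·-1.694) / (6) = 0.537
Residual b − A·x = (0.007, 0.002); ∞-norm = 0.007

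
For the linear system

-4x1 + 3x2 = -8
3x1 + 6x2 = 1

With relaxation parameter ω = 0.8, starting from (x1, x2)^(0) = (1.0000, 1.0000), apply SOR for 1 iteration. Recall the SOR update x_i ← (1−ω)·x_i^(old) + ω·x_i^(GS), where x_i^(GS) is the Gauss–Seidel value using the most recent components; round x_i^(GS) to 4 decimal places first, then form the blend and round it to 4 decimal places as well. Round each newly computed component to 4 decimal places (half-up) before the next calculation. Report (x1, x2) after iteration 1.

Iteration 1:
  x1: GS value = (-8 - (3)·1.0000) / (-4) = 2.7500;  x1 ← (1−ω)·1.0000 + ω·2.7500 = 2.4000
  x2: GS value = (1 - (3)·2.4000) / (6) = -1.0333;  x2 ← (1−ω)·1.0000 + ω·-1.0333 = -0.6266

(2.4000, -0.6266)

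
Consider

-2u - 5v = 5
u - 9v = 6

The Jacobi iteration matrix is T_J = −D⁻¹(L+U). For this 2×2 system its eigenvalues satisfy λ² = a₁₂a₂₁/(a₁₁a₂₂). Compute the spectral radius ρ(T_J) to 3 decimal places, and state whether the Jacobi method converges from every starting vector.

0.527

a₁₂a₂₁/(a₁₁a₂₂) = (-5)·(1) / ((-2)·(-9)) = -0.277778
ρ = √|-0.277778| = √0.277778 = 0.527
ρ < 1, so Jacobi converges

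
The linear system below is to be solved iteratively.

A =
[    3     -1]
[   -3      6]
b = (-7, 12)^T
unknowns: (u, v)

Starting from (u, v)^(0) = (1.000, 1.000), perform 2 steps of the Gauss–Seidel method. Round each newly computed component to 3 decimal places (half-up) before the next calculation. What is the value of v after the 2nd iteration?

Iteration 1:
  u = (-7 - (-1)·1.000) / (3) = -2.000
  v = (12 - (-3)·-2.000) / (6) = 1.000
Iteration 2:
  u = (-7 - (-1)·1.000) / (3) = -2.000
  v = (12 - (-3)·-2.000) / (6) = 1.000

1.000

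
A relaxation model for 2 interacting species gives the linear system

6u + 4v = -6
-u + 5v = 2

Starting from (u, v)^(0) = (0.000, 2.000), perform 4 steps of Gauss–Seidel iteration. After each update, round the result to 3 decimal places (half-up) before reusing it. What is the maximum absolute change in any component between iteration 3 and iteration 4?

0.024

Iteration 1:
  u = (-6 - (4)·2.000) / (6) = -2.333
  v = (2 - (-1)·-2.333) / (5) = -0.067
Iteration 2:
  u = (-6 - (4)·-0.067) / (6) = -0.955
  v = (2 - (-1)·-0.955) / (5) = 0.209
Iteration 3:
  u = (-6 - (4)·0.209) / (6) = -1.139
  v = (2 - (-1)·-1.139) / (5) = 0.172
Iteration 4:
  u = (-6 - (4)·0.172) / (6) = -1.115
  v = (2 - (-1)·-1.115) / (5) = 0.177
Change: (0.024, 0.005) → max |·| = 0.024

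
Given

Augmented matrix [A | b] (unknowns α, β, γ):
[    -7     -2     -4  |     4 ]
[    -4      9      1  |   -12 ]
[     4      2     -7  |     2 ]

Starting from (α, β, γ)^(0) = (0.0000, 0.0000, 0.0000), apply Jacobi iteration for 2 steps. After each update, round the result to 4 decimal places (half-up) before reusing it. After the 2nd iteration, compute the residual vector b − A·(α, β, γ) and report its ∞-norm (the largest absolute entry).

Iteration 1:
  α = (4 - (-2)·0.0000 - (-4)·0.0000) / (-7) = -0.5714
  β = (-12 - (-4)·0.0000 - (1)·0.0000) / (9) = -1.3333
  γ = (2 - (4)·0.0000 - (2)·0.0000) / (-7) = -0.2857
Iteration 2:
  α = (4 - (-2)·-1.3333 - (-4)·-0.2857) / (-7) = -0.0272
  β = (-12 - (-4)·-0.5714 - (1)·-0.2857) / (9) = -1.5555
  γ = (2 - (4)·-0.5714 - (2)·-1.3333) / (-7) = -0.9932
Residual b − A·x = (-3.2742, 2.8839, -1.7326); ∞-norm = 3.2742

3.2742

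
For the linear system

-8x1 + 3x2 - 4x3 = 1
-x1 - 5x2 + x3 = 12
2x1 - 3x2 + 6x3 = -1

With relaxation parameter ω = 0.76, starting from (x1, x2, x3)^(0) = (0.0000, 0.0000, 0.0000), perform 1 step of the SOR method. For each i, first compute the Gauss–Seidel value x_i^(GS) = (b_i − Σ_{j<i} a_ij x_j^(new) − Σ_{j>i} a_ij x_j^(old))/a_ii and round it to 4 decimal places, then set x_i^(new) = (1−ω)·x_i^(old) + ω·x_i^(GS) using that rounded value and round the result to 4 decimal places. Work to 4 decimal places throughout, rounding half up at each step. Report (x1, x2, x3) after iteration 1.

Iteration 1:
  x1: GS value = (1 - (3)·0.0000 - (-4)·0.0000) / (-8) = -0.1250;  x1 ← (1−ω)·0.0000 + ω·-0.1250 = -0.0950
  x2: GS value = (12 - (-1)·-0.0950 - (1)·0.0000) / (-5) = -2.3810;  x2 ← (1−ω)·0.0000 + ω·-2.3810 = -1.8096
  x3: GS value = (-1 - (2)·-0.0950 - (-3)·-1.8096) / (6) = -1.0398;  x3 ← (1−ω)·0.0000 + ω·-1.0398 = -0.7902

(-0.0950, -1.8096, -0.7902)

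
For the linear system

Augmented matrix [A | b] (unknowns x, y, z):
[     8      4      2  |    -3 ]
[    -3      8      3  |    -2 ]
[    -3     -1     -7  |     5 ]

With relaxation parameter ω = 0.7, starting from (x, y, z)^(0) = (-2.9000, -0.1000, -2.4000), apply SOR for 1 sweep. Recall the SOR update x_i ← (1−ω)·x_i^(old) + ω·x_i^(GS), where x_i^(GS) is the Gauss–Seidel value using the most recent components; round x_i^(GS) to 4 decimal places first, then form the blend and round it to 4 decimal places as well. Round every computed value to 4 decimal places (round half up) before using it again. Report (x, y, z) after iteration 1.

(-0.6775, 0.2471, -1.0414)

Iteration 1:
  x: GS value = (-3 - (4)·-0.1000 - (2)·-2.4000) / (8) = 0.2750;  x ← (1−ω)·-2.9000 + ω·0.2750 = -0.6775
  y: GS value = (-2 - (-3)·-0.6775 - (3)·-2.4000) / (8) = 0.3959;  y ← (1−ω)·-0.1000 + ω·0.3959 = 0.2471
  z: GS value = (5 - (-3)·-0.6775 - (-1)·0.2471) / (-7) = -0.4592;  z ← (1−ω)·-2.4000 + ω·-0.4592 = -1.0414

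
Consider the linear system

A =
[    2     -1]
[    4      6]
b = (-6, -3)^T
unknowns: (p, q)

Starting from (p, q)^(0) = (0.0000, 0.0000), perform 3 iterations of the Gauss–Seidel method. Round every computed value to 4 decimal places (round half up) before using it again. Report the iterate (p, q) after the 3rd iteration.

(-2.5000, 1.1667)

Iteration 1:
  p = (-6 - (-1)·0.0000) / (2) = -3.0000
  q = (-3 - (4)·-3.0000) / (6) = 1.5000
Iteration 2:
  p = (-6 - (-1)·1.5000) / (2) = -2.2500
  q = (-3 - (4)·-2.2500) / (6) = 1.0000
Iteration 3:
  p = (-6 - (-1)·1.0000) / (2) = -2.5000
  q = (-3 - (4)·-2.5000) / (6) = 1.1667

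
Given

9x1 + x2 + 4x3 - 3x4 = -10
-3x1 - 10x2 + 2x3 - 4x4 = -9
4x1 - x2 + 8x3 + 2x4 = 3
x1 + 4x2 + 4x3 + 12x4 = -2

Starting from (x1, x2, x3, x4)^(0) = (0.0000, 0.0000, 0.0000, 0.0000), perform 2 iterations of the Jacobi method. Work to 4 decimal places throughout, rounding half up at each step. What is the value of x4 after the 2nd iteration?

Iteration 1:
  x1 = (-10 - (1)·0.0000 - (4)·0.0000 - (-3)·0.0000) / (9) = -1.1111
  x2 = (-9 - (-3)·0.0000 - (2)·0.0000 - (-4)·0.0000) / (-10) = 0.9000
  x3 = (3 - (4)·0.0000 - (-1)·0.0000 - (2)·0.0000) / (8) = 0.3750
  x4 = (-2 - (1)·0.0000 - (4)·0.0000 - (4)·0.0000) / (12) = -0.1667
Iteration 2:
  x1 = (-10 - (1)·0.9000 - (4)·0.3750 - (-3)·-0.1667) / (9) = -1.4333
  x2 = (-9 - (-3)·-1.1111 - (2)·0.3750 - (-4)·-0.1667) / (-10) = 1.3750
  x3 = (3 - (4)·-1.1111 - (-1)·0.9000 - (2)·-0.1667) / (8) = 1.0847
  x4 = (-2 - (1)·-1.1111 - (4)·0.9000 - (4)·0.3750) / (12) = -0.4991

-0.4991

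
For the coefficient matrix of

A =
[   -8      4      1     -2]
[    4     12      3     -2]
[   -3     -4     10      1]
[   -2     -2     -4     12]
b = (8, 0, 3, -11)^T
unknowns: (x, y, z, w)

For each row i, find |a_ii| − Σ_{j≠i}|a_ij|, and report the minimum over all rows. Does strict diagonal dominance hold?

row 1: |-8| − (4+1+2) = 1
row 2: |12| − (4+3+2) = 3
row 3: |10| − (3+4+1) = 2
row 4: |12| − (2+2+4) = 4
minimum over rows = 1 → strictly diagonally dominant (convergence guaranteed)

1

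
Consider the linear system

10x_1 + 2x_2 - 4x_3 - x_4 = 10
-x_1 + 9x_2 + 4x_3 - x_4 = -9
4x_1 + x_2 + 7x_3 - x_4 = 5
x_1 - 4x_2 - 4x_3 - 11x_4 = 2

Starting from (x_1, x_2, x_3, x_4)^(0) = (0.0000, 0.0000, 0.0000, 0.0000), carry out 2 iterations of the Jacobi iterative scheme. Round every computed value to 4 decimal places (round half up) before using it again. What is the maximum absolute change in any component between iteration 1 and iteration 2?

Iteration 1:
  x_1 = (10 - (2)·0.0000 - (-4)·0.0000 - (-1)·0.0000) / (10) = 1.0000
  x_2 = (-9 - (-1)·0.0000 - (4)·0.0000 - (-1)·0.0000) / (9) = -1.0000
  x_3 = (5 - (4)·0.0000 - (1)·0.0000 - (-1)·0.0000) / (7) = 0.7143
  x_4 = (2 - (1)·0.0000 - (-4)·0.0000 - (-4)·0.0000) / (-11) = -0.1818
Iteration 2:
  x_1 = (10 - (2)·-1.0000 - (-4)·0.7143 - (-1)·-0.1818) / (10) = 1.4675
  x_2 = (-9 - (-1)·1.0000 - (4)·0.7143 - (-1)·-0.1818) / (9) = -1.2266
  x_3 = (5 - (4)·1.0000 - (1)·-1.0000 - (-1)·-0.1818) / (7) = 0.2597
  x_4 = (2 - (1)·1.0000 - (-4)·-1.0000 - (-4)·0.7143) / (-11) = 0.0130
Change: (0.4675, -0.2266, -0.4546, 0.1948) → max |·| = 0.4675

0.4675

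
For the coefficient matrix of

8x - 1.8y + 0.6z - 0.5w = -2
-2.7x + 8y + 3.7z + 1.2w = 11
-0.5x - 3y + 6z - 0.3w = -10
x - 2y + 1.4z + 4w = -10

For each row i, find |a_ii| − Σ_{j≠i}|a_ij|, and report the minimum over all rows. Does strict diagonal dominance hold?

-0.4

row 1: |8| − (1.8+0.6+0.5) = 5.1
row 2: |8| − (2.7+3.7+1.2) = 0.4
row 3: |6| − (0.5+3+0.3) = 2.2
row 4: |4| − (1+2+1.4) = -0.4
minimum over rows = -0.4 → not strictly diagonally dominant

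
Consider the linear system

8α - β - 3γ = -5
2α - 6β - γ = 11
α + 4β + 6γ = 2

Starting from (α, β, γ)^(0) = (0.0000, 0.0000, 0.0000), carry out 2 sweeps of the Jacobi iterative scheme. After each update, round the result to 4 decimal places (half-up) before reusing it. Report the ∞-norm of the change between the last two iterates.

1.3264

Iteration 1:
  α = (-5 - (-1)·0.0000 - (-3)·0.0000) / (8) = -0.6250
  β = (11 - (2)·0.0000 - (-1)·0.0000) / (-6) = -1.8333
  γ = (2 - (1)·0.0000 - (4)·0.0000) / (6) = 0.3333
Iteration 2:
  α = (-5 - (-1)·-1.8333 - (-3)·0.3333) / (8) = -0.7292
  β = (11 - (2)·-0.6250 - (-1)·0.3333) / (-6) = -2.0972
  γ = (2 - (1)·-0.6250 - (4)·-1.8333) / (6) = 1.6597
Change: (-0.1042, -0.2639, 1.3264) → max |·| = 1.3264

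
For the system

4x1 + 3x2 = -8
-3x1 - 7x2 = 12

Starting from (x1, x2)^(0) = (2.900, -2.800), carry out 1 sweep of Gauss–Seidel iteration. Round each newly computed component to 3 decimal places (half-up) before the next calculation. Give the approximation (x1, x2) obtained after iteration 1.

(0.100, -1.757)

Iteration 1:
  x1 = (-8 - (3)·-2.800) / (4) = 0.100
  x2 = (12 - (-3)·0.100) / (-7) = -1.757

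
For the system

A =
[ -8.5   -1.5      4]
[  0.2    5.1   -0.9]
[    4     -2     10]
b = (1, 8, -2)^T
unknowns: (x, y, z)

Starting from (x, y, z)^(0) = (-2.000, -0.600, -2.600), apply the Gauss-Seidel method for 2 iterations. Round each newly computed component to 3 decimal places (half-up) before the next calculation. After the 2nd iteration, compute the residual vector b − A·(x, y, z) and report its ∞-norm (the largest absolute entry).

2.219

Iteration 1:
  x = (1 - (-1.5)·-0.600 - (4)·-2.600) / (-8.5) = -1.235
  y = (8 - (0.2)·-1.235 - (-0.9)·-2.600) / (5.1) = 1.158
  z = (-2 - (4)·-1.235 - (-2)·1.158) / (10) = 0.526
Iteration 2:
  x = (1 - (-1.5)·1.158 - (4)·0.526) / (-8.5) = -0.074
  y = (8 - (0.2)·-0.074 - (-0.9)·0.526) / (5.1) = 1.664
  z = (-2 - (4)·-0.074 - (-2)·1.664) / (10) = 0.162
Residual b − A·x = (2.219, -0.326, 0.004); ∞-norm = 2.219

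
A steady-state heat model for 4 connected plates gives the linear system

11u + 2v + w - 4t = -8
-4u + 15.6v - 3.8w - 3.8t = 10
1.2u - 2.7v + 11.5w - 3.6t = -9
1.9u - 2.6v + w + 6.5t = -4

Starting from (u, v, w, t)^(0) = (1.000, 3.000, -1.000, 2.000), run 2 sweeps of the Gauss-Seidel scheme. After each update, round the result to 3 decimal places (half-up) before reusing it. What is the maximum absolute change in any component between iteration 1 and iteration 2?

0.726

Iteration 1:
  u = (-8 - (2)·3.000 - (1)·-1.000 - (-4)·2.000) / (11) = -0.455
  v = (10 - (-4)·-0.455 - (-3.8)·-1.000 - (-3.8)·2.000) / (15.6) = 0.768
  w = (-9 - (1.2)·-0.455 - (-2.7)·0.768 - (-3.6)·2.000) / (11.5) = 0.071
  t = (-4 - (1.9)·-0.455 - (-2.6)·0.768 - (1)·0.071) / (6.5) = -0.186
Iteration 2:
  u = (-8 - (2)·0.768 - (1)·0.071 - (-4)·-0.186) / (11) = -0.941
  v = (10 - (-4)·-0.941 - (-3.8)·0.071 - (-3.8)·-0.186) / (15.6) = 0.372
  w = (-9 - (1.2)·-0.941 - (-2.7)·0.372 - (-3.6)·-0.186) / (11.5) = -0.655
  t = (-4 - (1.9)·-0.941 - (-2.6)·0.372 - (1)·-0.655) / (6.5) = -0.091
Change: (-0.486, -0.396, -0.726, 0.095) → max |·| = 0.726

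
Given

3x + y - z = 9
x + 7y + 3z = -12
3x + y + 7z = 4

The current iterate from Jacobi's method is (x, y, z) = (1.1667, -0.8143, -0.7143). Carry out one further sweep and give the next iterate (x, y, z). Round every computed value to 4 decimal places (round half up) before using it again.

(3.0333, -1.5748, 0.1877)

One sweep:
  x = (9 - (1)·-0.8143 - (-1)·-0.7143) / (3) = 3.0333
  y = (-12 - (1)·1.1667 - (3)·-0.7143) / (7) = -1.5748
  z = (4 - (3)·1.1667 - (1)·-0.8143) / (7) = 0.1877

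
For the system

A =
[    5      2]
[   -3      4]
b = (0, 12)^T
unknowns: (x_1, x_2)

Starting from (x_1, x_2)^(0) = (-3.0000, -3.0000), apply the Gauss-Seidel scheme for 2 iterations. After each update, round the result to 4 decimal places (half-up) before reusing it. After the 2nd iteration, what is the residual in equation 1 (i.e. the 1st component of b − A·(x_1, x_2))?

4.1400

Iteration 1:
  x_1 = (0 - (2)·-3.0000) / (5) = 1.2000
  x_2 = (12 - (-3)·1.2000) / (4) = 3.9000
Iteration 2:
  x_1 = (0 - (2)·3.9000) / (5) = -1.5600
  x_2 = (12 - (-3)·-1.5600) / (4) = 1.8300
Residual b − A·x = (4.1400, 0.0000)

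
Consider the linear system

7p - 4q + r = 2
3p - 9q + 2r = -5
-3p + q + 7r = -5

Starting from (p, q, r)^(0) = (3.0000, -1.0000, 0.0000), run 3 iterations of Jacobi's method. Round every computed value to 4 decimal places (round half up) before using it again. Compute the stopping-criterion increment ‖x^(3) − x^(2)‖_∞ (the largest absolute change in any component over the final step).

Iteration 1:
  p = (2 - (-4)·-1.0000 - (1)·0.0000) / (7) = -0.2857
  q = (-5 - (3)·3.0000 - (2)·0.0000) / (-9) = 1.5556
  r = (-5 - (-3)·3.0000 - (1)·-1.0000) / (7) = 0.7143
Iteration 2:
  p = (2 - (-4)·1.5556 - (1)·0.7143) / (7) = 1.0726
  q = (-5 - (3)·-0.2857 - (2)·0.7143) / (-9) = 0.6191
  r = (-5 - (-3)·-0.2857 - (1)·1.5556) / (7) = -1.0590
Iteration 3:
  p = (2 - (-4)·0.6191 - (1)·-1.0590) / (7) = 0.7908
  q = (-5 - (3)·1.0726 - (2)·-1.0590) / (-9) = 0.6778
  r = (-5 - (-3)·1.0726 - (1)·0.6191) / (7) = -0.3430
Change: (-0.2818, 0.0587, 0.7160) → max |·| = 0.7160

0.7160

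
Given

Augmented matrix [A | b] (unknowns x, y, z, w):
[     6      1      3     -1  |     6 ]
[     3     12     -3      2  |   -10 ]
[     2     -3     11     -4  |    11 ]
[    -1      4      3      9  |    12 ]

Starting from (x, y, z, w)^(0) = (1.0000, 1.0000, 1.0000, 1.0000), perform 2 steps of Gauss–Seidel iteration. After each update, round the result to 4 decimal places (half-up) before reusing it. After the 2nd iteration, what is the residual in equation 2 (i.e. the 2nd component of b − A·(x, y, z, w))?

Iteration 1:
  x = (6 - (1)·1.0000 - (3)·1.0000 - (-1)·1.0000) / (6) = 0.5000
  y = (-10 - (3)·0.5000 - (-3)·1.0000 - (2)·1.0000) / (12) = -0.8750
  z = (11 - (2)·0.5000 - (-3)·-0.8750 - (-4)·1.0000) / (11) = 1.0341
  w = (12 - (-1)·0.5000 - (4)·-0.8750 - (3)·1.0341) / (9) = 1.4331
Iteration 2:
  x = (6 - (1)·-0.8750 - (3)·1.0341 - (-1)·1.4331) / (6) = 0.8676
  y = (-10 - (3)·0.8676 - (-3)·1.0341 - (2)·1.4331) / (12) = -1.0306
  z = (11 - (2)·0.8676 - (-3)·-1.0306 - (-4)·1.4331) / (11) = 1.0823
  w = (12 - (-1)·0.8676 - (4)·-1.0306 - (3)·1.0823) / (9) = 1.5270
Residual b − A·x = (0.1051, -0.0427, 0.3757, 0.0001)

-0.0427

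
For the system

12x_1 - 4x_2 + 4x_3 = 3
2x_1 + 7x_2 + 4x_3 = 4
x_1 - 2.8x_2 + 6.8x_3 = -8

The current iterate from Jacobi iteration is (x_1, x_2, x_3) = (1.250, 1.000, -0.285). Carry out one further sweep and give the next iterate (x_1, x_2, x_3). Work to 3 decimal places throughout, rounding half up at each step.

(0.678, 0.377, -0.949)

One sweep:
  x_1 = (3 - (-4)·1.000 - (4)·-0.285) / (12) = 0.678
  x_2 = (4 - (2)·1.250 - (4)·-0.285) / (7) = 0.377
  x_3 = (-8 - (1)·1.250 - (-2.8)·1.000) / (6.8) = -0.949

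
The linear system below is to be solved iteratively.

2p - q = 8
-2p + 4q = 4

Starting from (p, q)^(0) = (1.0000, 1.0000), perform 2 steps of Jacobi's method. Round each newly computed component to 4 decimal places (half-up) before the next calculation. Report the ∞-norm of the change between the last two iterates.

Iteration 1:
  p = (8 - (-1)·1.0000) / (2) = 4.5000
  q = (4 - (-2)·1.0000) / (4) = 1.5000
Iteration 2:
  p = (8 - (-1)·1.5000) / (2) = 4.7500
  q = (4 - (-2)·4.5000) / (4) = 3.2500
Change: (0.2500, 1.7500) → max |·| = 1.7500

1.7500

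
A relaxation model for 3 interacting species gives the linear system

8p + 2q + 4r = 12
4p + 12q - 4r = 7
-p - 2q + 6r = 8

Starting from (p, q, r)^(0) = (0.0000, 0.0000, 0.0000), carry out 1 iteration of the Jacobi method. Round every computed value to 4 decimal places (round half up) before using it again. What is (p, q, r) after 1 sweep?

(1.5000, 0.5833, 1.3333)

Iteration 1:
  p = (12 - (2)·0.0000 - (4)·0.0000) / (8) = 1.5000
  q = (7 - (4)·0.0000 - (-4)·0.0000) / (12) = 0.5833
  r = (8 - (-1)·0.0000 - (-2)·0.0000) / (6) = 1.3333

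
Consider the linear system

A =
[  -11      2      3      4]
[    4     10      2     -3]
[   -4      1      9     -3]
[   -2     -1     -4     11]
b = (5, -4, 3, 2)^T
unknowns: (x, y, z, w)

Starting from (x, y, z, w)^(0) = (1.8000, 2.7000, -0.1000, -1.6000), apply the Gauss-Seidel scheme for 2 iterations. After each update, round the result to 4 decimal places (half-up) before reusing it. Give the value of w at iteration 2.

0.0385

Iteration 1:
  x = (5 - (2)·2.7000 - (3)·-0.1000 - (4)·-1.6000) / (-11) = -0.5727
  y = (-4 - (4)·-0.5727 - (2)·-0.1000 - (-3)·-1.6000) / (10) = -0.6309
  z = (3 - (-4)·-0.5727 - (1)·-0.6309 - (-3)·-1.6000) / (9) = -0.3844
  w = (2 - (-2)·-0.5727 - (-1)·-0.6309 - (-4)·-0.3844) / (11) = -0.1194
Iteration 2:
  x = (5 - (2)·-0.6309 - (3)·-0.3844 - (4)·-0.1194) / (-11) = -0.7175
  y = (-4 - (4)·-0.7175 - (2)·-0.3844 - (-3)·-0.1194) / (10) = -0.0719
  z = (3 - (-4)·-0.7175 - (1)·-0.0719 - (-3)·-0.1194) / (9) = -0.0174
  w = (2 - (-2)·-0.7175 - (-1)·-0.0719 - (-4)·-0.0174) / (11) = 0.0385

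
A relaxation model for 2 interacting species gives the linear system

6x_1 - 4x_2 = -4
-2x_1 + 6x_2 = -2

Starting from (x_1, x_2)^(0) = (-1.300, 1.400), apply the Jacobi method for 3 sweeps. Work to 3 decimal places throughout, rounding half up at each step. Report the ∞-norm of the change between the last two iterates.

0.482

Iteration 1:
  x_1 = (-4 - (-4)·1.400) / (6) = 0.267
  x_2 = (-2 - (-2)·-1.300) / (6) = -0.767
Iteration 2:
  x_1 = (-4 - (-4)·-0.767) / (6) = -1.178
  x_2 = (-2 - (-2)·0.267) / (6) = -0.244
Iteration 3:
  x_1 = (-4 - (-4)·-0.244) / (6) = -0.829
  x_2 = (-2 - (-2)·-1.178) / (6) = -0.726
Change: (0.349, -0.482) → max |·| = 0.482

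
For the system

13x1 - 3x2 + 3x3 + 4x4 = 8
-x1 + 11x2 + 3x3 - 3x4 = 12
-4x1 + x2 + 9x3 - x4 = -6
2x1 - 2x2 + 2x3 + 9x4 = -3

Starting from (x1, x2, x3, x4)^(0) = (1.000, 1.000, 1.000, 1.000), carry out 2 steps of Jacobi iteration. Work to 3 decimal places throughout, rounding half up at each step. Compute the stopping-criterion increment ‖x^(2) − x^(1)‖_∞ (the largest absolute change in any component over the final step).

Iteration 1:
  x1 = (8 - (-3)·1.000 - (3)·1.000 - (4)·1.000) / (13) = 0.308
  x2 = (12 - (-1)·1.000 - (3)·1.000 - (-3)·1.000) / (11) = 1.182
  x3 = (-6 - (-4)·1.000 - (1)·1.000 - (-1)·1.000) / (9) = -0.222
  x4 = (-3 - (2)·1.000 - (-2)·1.000 - (2)·1.000) / (9) = -0.556
Iteration 2:
  x1 = (8 - (-3)·1.182 - (3)·-0.222 - (4)·-0.556) / (13) = 1.110
  x2 = (12 - (-1)·0.308 - (3)·-0.222 - (-3)·-0.556) / (11) = 1.028
  x3 = (-6 - (-4)·0.308 - (1)·1.182 - (-1)·-0.556) / (9) = -0.723
  x4 = (-3 - (2)·0.308 - (-2)·1.182 - (2)·-0.222) / (9) = -0.090
Change: (0.802, -0.154, -0.501, 0.466) → max |·| = 0.802

0.802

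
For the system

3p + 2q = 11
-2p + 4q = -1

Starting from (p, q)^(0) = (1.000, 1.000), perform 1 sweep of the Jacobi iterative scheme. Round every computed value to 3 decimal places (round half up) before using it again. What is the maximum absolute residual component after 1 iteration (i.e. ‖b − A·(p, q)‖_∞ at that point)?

Iteration 1:
  p = (11 - (2)·1.000) / (3) = 3.000
  q = (-1 - (-2)·1.000) / (4) = 0.250
Residual b − A·x = (1.500, 4.000); ∞-norm = 4.000

4.000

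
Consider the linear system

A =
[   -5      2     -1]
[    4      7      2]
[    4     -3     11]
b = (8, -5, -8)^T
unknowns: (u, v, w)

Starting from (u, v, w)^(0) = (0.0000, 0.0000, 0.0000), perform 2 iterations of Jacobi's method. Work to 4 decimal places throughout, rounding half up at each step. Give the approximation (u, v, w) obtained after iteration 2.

Iteration 1:
  u = (8 - (2)·0.0000 - (-1)·0.0000) / (-5) = -1.6000
  v = (-5 - (4)·0.0000 - (2)·0.0000) / (7) = -0.7143
  w = (-8 - (4)·0.0000 - (-3)·0.0000) / (11) = -0.7273
Iteration 2:
  u = (8 - (2)·-0.7143 - (-1)·-0.7273) / (-5) = -1.7403
  v = (-5 - (4)·-1.6000 - (2)·-0.7273) / (7) = 0.4078
  w = (-8 - (4)·-1.6000 - (-3)·-0.7143) / (11) = -0.3403

(-1.7403, 0.4078, -0.3403)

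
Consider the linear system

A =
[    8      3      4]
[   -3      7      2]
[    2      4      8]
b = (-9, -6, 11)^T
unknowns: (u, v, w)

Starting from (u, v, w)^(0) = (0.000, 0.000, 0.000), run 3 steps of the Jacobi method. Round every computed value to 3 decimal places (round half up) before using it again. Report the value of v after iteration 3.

Iteration 1:
  u = (-9 - (3)·0.000 - (4)·0.000) / (8) = -1.125
  v = (-6 - (-3)·0.000 - (2)·0.000) / (7) = -0.857
  w = (11 - (2)·0.000 - (4)·0.000) / (8) = 1.375
Iteration 2:
  u = (-9 - (3)·-0.857 - (4)·1.375) / (8) = -1.491
  v = (-6 - (-3)·-1.125 - (2)·1.375) / (7) = -1.732
  w = (11 - (2)·-1.125 - (4)·-0.857) / (8) = 2.085
Iteration 3:
  u = (-9 - (3)·-1.732 - (4)·2.085) / (8) = -1.518
  v = (-6 - (-3)·-1.491 - (2)·2.085) / (7) = -2.092
  w = (11 - (2)·-1.491 - (4)·-1.732) / (8) = 2.614

-2.092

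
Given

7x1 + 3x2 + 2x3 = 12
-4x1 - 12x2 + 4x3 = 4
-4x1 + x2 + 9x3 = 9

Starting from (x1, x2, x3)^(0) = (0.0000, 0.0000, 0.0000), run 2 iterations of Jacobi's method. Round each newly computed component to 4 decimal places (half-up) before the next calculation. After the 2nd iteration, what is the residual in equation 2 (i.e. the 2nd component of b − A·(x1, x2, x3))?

-3.7668

Iteration 1:
  x1 = (12 - (3)·0.0000 - (2)·0.0000) / (7) = 1.7143
  x2 = (4 - (-4)·0.0000 - (4)·0.0000) / (-12) = -0.3333
  x3 = (9 - (-4)·0.0000 - (1)·0.0000) / (9) = 1.0000
Iteration 2:
  x1 = (12 - (3)·-0.3333 - (2)·1.0000) / (7) = 1.5714
  x2 = (4 - (-4)·1.7143 - (4)·1.0000) / (-12) = -0.5714
  x3 = (9 - (-4)·1.7143 - (1)·-0.3333) / (9) = 1.7989
Residual b − A·x = (-0.8834, -3.7668, -0.3331)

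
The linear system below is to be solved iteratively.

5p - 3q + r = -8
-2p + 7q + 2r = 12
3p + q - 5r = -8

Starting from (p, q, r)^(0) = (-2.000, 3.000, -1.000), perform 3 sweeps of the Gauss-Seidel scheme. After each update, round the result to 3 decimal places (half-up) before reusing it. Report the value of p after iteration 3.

-1.353

Iteration 1:
  p = (-8 - (-3)·3.000 - (1)·-1.000) / (5) = 0.400
  q = (12 - (-2)·0.400 - (2)·-1.000) / (7) = 2.114
  r = (-8 - (3)·0.400 - (1)·2.114) / (-5) = 2.263
Iteration 2:
  p = (-8 - (-3)·2.114 - (1)·2.263) / (5) = -0.784
  q = (12 - (-2)·-0.784 - (2)·2.263) / (7) = 0.844
  r = (-8 - (3)·-0.784 - (1)·0.844) / (-5) = 1.298
Iteration 3:
  p = (-8 - (-3)·0.844 - (1)·1.298) / (5) = -1.353
  q = (12 - (-2)·-1.353 - (2)·1.298) / (7) = 0.957
  r = (-8 - (3)·-1.353 - (1)·0.957) / (-5) = 0.980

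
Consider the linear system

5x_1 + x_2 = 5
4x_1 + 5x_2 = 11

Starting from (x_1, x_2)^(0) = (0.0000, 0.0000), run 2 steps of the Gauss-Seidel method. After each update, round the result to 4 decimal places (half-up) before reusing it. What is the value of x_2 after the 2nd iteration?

1.6240

Iteration 1:
  x_1 = (5 - (1)·0.0000) / (5) = 1.0000
  x_2 = (11 - (4)·1.0000) / (5) = 1.4000
Iteration 2:
  x_1 = (5 - (1)·1.4000) / (5) = 0.7200
  x_2 = (11 - (4)·0.7200) / (5) = 1.6240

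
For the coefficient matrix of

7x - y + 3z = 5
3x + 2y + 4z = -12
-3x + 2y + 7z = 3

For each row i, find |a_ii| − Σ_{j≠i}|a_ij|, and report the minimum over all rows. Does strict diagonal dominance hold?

row 1: |7| − (1+3) = 3
row 2: |2| − (3+4) = -5
row 3: |7| − (3+2) = 2
minimum over rows = -5 → not strictly diagonally dominant

-5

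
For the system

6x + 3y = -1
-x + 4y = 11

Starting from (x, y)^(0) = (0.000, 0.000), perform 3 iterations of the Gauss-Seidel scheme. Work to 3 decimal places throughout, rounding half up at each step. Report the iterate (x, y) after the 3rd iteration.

Iteration 1:
  x = (-1 - (3)·0.000) / (6) = -0.167
  y = (11 - (-1)·-0.167) / (4) = 2.708
Iteration 2:
  x = (-1 - (3)·2.708) / (6) = -1.521
  y = (11 - (-1)·-1.521) / (4) = 2.370
Iteration 3:
  x = (-1 - (3)·2.370) / (6) = -1.352
  y = (11 - (-1)·-1.352) / (4) = 2.412

(-1.352, 2.412)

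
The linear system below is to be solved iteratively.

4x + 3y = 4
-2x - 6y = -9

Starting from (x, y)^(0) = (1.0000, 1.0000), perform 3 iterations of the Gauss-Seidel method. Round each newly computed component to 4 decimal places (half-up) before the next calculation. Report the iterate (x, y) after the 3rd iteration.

Iteration 1:
  x = (4 - (3)·1.0000) / (4) = 0.2500
  y = (-9 - (-2)·0.2500) / (-6) = 1.4167
Iteration 2:
  x = (4 - (3)·1.4167) / (4) = -0.0625
  y = (-9 - (-2)·-0.0625) / (-6) = 1.5208
Iteration 3:
  x = (4 - (3)·1.5208) / (4) = -0.1406
  y = (-9 - (-2)·-0.1406) / (-6) = 1.5469

(-0.1406, 1.5469)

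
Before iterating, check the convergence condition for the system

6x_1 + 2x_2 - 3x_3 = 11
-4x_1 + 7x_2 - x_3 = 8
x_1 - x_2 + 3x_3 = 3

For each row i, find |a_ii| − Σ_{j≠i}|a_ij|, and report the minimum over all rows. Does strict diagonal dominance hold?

1

row 1: |6| − (2+3) = 1
row 2: |7| − (4+1) = 2
row 3: |3| − (1+1) = 1
minimum over rows = 1 → strictly diagonally dominant (convergence guaranteed)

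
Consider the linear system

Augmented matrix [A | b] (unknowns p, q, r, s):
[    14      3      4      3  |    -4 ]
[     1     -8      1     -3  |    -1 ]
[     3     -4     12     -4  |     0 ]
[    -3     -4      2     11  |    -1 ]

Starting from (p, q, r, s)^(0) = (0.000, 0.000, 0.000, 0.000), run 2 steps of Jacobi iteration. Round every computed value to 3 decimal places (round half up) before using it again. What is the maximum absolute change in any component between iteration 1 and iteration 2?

Iteration 1:
  p = (-4 - (3)·0.000 - (4)·0.000 - (3)·0.000) / (14) = -0.286
  q = (-1 - (1)·0.000 - (1)·0.000 - (-3)·0.000) / (-8) = 0.125
  r = (0 - (3)·0.000 - (-4)·0.000 - (-4)·0.000) / (12) = 0.000
  s = (-1 - (-3)·0.000 - (-4)·0.000 - (2)·0.000) / (11) = -0.091
Iteration 2:
  p = (-4 - (3)·0.125 - (4)·0.000 - (3)·-0.091) / (14) = -0.293
  q = (-1 - (1)·-0.286 - (1)·0.000 - (-3)·-0.091) / (-8) = 0.123
  r = (0 - (3)·-0.286 - (-4)·0.125 - (-4)·-0.091) / (12) = 0.083
  s = (-1 - (-3)·-0.286 - (-4)·0.125 - (2)·0.000) / (11) = -0.123
Change: (-0.007, -0.002, 0.083, -0.032) → max |·| = 0.083

0.083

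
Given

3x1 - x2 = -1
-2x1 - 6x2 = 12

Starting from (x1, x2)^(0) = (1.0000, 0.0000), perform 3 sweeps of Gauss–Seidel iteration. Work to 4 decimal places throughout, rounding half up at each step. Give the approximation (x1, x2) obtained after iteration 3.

(-0.8930, -1.7023)

Iteration 1:
  x1 = (-1 - (-1)·0.0000) / (3) = -0.3333
  x2 = (12 - (-2)·-0.3333) / (-6) = -1.8889
Iteration 2:
  x1 = (-1 - (-1)·-1.8889) / (3) = -0.9630
  x2 = (12 - (-2)·-0.9630) / (-6) = -1.6790
Iteration 3:
  x1 = (-1 - (-1)·-1.6790) / (3) = -0.8930
  x2 = (12 - (-2)·-0.8930) / (-6) = -1.7023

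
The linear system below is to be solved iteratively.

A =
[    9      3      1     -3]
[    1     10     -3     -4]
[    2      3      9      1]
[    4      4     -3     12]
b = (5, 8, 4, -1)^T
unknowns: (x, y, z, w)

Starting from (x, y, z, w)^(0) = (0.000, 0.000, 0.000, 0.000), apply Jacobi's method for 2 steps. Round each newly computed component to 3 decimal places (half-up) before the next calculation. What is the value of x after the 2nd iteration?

0.212

Iteration 1:
  x = (5 - (3)·0.000 - (1)·0.000 - (-3)·0.000) / (9) = 0.556
  y = (8 - (1)·0.000 - (-3)·0.000 - (-4)·0.000) / (10) = 0.800
  z = (4 - (2)·0.000 - (3)·0.000 - (1)·0.000) / (9) = 0.444
  w = (-1 - (4)·0.000 - (4)·0.000 - (-3)·0.000) / (12) = -0.083
Iteration 2:
  x = (5 - (3)·0.800 - (1)·0.444 - (-3)·-0.083) / (9) = 0.212
  y = (8 - (1)·0.556 - (-3)·0.444 - (-4)·-0.083) / (10) = 0.844
  z = (4 - (2)·0.556 - (3)·0.800 - (1)·-0.083) / (9) = 0.063
  w = (-1 - (4)·0.556 - (4)·0.800 - (-3)·0.444) / (12) = -0.424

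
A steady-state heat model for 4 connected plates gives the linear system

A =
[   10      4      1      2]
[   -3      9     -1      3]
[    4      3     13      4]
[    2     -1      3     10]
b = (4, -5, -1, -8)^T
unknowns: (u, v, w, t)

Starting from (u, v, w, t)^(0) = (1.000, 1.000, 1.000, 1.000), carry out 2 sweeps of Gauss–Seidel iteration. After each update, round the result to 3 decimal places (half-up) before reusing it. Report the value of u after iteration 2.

Iteration 1:
  u = (4 - (4)·1.000 - (1)·1.000 - (2)·1.000) / (10) = -0.300
  v = (-5 - (-3)·-0.300 - (-1)·1.000 - (3)·1.000) / (9) = -0.878
  w = (-1 - (4)·-0.300 - (3)·-0.878 - (4)·1.000) / (13) = -0.090
  t = (-8 - (2)·-0.300 - (-1)·-0.878 - (3)·-0.090) / (10) = -0.801
Iteration 2:
  u = (4 - (4)·-0.878 - (1)·-0.090 - (2)·-0.801) / (10) = 0.920
  v = (-5 - (-3)·0.920 - (-1)·-0.090 - (3)·-0.801) / (9) = 0.008
  w = (-1 - (4)·0.920 - (3)·0.008 - (4)·-0.801) / (13) = -0.115
  t = (-8 - (2)·0.920 - (-1)·0.008 - (3)·-0.115) / (10) = -0.949

0.920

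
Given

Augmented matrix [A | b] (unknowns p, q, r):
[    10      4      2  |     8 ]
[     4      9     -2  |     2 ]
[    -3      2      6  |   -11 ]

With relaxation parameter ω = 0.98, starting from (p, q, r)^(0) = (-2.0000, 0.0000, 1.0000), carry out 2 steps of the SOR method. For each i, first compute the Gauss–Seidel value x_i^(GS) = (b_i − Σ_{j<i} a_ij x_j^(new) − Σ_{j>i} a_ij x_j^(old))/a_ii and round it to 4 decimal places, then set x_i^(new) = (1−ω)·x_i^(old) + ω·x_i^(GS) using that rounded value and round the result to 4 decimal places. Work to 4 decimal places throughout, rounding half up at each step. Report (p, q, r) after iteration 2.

(1.0259, -0.5676, -1.1400)

Iteration 1:
  p: GS value = (8 - (4)·0.0000 - (2)·1.0000) / (10) = 0.6000;  p ← (1−ω)·-2.0000 + ω·0.6000 = 0.5480
  q: GS value = (2 - (4)·0.5480 - (-2)·1.0000) / (9) = 0.2009;  q ← (1−ω)·0.0000 + ω·0.2009 = 0.1969
  r: GS value = (-11 - (-3)·0.5480 - (2)·0.1969) / (6) = -1.6250;  r ← (1−ω)·1.0000 + ω·-1.6250 = -1.5725
Iteration 2:
  p: GS value = (8 - (4)·0.1969 - (2)·-1.5725) / (10) = 1.0357;  p ← (1−ω)·0.5480 + ω·1.0357 = 1.0259
  q: GS value = (2 - (4)·1.0259 - (-2)·-1.5725) / (9) = -0.5832;  q ← (1−ω)·0.1969 + ω·-0.5832 = -0.5676
  r: GS value = (-11 - (-3)·1.0259 - (2)·-0.5676) / (6) = -1.1312;  r ← (1−ω)·-1.5725 + ω·-1.1312 = -1.1400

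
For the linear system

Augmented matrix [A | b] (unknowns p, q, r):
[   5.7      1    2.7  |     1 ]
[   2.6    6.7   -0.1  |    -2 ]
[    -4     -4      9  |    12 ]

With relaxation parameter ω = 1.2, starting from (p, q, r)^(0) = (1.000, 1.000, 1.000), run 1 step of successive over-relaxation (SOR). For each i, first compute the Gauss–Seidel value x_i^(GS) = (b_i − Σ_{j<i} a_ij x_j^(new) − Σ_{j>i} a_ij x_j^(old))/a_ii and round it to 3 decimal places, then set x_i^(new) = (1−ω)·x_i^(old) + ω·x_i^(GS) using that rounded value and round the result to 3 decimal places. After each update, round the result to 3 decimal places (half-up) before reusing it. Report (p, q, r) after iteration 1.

Iteration 1:
  p: GS value = (1 - (1)·1.000 - (2.7)·1.000) / (5.7) = -0.474;  p ← (1−ω)·1.000 + ω·-0.474 = -0.769
  q: GS value = (-2 - (2.6)·-0.769 - (-0.1)·1.000) / (6.7) = 0.015;  q ← (1−ω)·1.000 + ω·0.015 = -0.182
  r: GS value = (12 - (-4)·-0.769 - (-4)·-0.182) / (9) = 0.911;  r ← (1−ω)·1.000 + ω·0.911 = 0.893

(-0.769, -0.182, 0.893)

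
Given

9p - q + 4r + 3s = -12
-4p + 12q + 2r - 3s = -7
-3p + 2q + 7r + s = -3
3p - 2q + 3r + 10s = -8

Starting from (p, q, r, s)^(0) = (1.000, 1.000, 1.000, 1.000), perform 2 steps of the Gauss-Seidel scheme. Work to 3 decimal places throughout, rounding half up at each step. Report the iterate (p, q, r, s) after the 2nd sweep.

Iteration 1:
  p = (-12 - (-1)·1.000 - (4)·1.000 - (3)·1.000) / (9) = -2.000
  q = (-7 - (-4)·-2.000 - (2)·1.000 - (-3)·1.000) / (12) = -1.167
  r = (-3 - (-3)·-2.000 - (2)·-1.167 - (1)·1.000) / (7) = -1.095
  s = (-8 - (3)·-2.000 - (-2)·-1.167 - (3)·-1.095) / (10) = -0.105
Iteration 2:
  p = (-12 - (-1)·-1.167 - (4)·-1.095 - (3)·-0.105) / (9) = -0.941
  q = (-7 - (-4)·-0.941 - (2)·-1.095 - (-3)·-0.105) / (12) = -0.741
  r = (-3 - (-3)·-0.941 - (2)·-0.741 - (1)·-0.105) / (7) = -0.605
  s = (-8 - (3)·-0.941 - (-2)·-0.741 - (3)·-0.605) / (10) = -0.484

(-0.941, -0.741, -0.605, -0.484)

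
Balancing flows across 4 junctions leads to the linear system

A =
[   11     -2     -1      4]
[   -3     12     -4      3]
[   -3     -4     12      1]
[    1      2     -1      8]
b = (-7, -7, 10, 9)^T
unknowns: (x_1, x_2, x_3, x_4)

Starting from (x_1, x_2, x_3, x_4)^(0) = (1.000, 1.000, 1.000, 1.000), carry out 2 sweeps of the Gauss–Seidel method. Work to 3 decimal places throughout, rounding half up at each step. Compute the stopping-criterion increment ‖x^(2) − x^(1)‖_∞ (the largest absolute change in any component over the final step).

Iteration 1:
  x_1 = (-7 - (-2)·1.000 - (-1)·1.000 - (4)·1.000) / (11) = -0.727
  x_2 = (-7 - (-3)·-0.727 - (-4)·1.000 - (3)·1.000) / (12) = -0.682
  x_3 = (10 - (-3)·-0.727 - (-4)·-0.682 - (1)·1.000) / (12) = 0.341
  x_4 = (9 - (1)·-0.727 - (2)·-0.682 - (-1)·0.341) / (8) = 1.429
Iteration 2:
  x_1 = (-7 - (-2)·-0.682 - (-1)·0.341 - (4)·1.429) / (11) = -1.249
  x_2 = (-7 - (-3)·-1.249 - (-4)·0.341 - (3)·1.429) / (12) = -1.139
  x_3 = (10 - (-3)·-1.249 - (-4)·-1.139 - (1)·1.429) / (12) = 0.022
  x_4 = (9 - (1)·-1.249 - (2)·-1.139 - (-1)·0.022) / (8) = 1.569
Change: (-0.522, -0.457, -0.319, 0.140) → max |·| = 0.522

0.522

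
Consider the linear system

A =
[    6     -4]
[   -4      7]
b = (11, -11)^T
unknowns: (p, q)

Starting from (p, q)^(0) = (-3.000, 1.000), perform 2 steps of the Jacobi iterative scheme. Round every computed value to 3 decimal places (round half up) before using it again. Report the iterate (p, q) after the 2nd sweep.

Iteration 1:
  p = (11 - (-4)·1.000) / (6) = 2.500
  q = (-11 - (-4)·-3.000) / (7) = -3.286
Iteration 2:
  p = (11 - (-4)·-3.286) / (6) = -0.357
  q = (-11 - (-4)·2.500) / (7) = -0.143

(-0.357, -0.143)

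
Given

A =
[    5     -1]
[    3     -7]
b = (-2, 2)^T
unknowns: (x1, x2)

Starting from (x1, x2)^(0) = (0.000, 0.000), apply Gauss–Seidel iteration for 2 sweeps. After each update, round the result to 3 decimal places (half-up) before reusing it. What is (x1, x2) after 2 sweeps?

(-0.491, -0.496)

Iteration 1:
  x1 = (-2 - (-1)·0.000) / (5) = -0.400
  x2 = (2 - (3)·-0.400) / (-7) = -0.457
Iteration 2:
  x1 = (-2 - (-1)·-0.457) / (5) = -0.491
  x2 = (2 - (3)·-0.491) / (-7) = -0.496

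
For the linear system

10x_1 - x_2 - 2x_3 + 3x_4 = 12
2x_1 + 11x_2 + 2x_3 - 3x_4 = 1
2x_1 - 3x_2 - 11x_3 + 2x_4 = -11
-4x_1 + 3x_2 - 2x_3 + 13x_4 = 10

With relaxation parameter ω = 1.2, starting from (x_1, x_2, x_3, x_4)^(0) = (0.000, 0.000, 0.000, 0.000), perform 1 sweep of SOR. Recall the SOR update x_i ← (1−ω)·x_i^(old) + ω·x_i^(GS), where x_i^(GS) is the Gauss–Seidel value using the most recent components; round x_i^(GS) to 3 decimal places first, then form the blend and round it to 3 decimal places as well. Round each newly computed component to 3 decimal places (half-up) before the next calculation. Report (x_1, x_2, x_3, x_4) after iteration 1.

Iteration 1:
  x_1: GS value = (12 - (-1)·0.000 - (-2)·0.000 - (3)·0.000) / (10) = 1.200;  x_1 ← (1−ω)·0.000 + ω·1.200 = 1.440
  x_2: GS value = (1 - (2)·1.440 - (2)·0.000 - (-3)·0.000) / (11) = -0.171;  x_2 ← (1−ω)·0.000 + ω·-0.171 = -0.205
  x_3: GS value = (-11 - (2)·1.440 - (-3)·-0.205 - (2)·0.000) / (-11) = 1.318;  x_3 ← (1−ω)·0.000 + ω·1.318 = 1.582
  x_4: GS value = (10 - (-4)·1.440 - (3)·-0.205 - (-2)·1.582) / (13) = 1.503;  x_4 ← (1−ω)·0.000 + ω·1.503 = 1.804

(1.440, -0.205, 1.582, 1.804)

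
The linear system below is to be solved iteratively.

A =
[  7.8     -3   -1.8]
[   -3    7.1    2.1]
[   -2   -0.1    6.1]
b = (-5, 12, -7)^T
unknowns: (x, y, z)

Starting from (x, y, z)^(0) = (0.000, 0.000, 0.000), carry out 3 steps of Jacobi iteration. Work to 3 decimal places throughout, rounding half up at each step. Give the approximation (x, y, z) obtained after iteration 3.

Iteration 1:
  x = (-5 - (-3)·0.000 - (-1.8)·0.000) / (7.8) = -0.641
  y = (12 - (-3)·0.000 - (2.1)·0.000) / (7.1) = 1.690
  z = (-7 - (-2)·0.000 - (-0.1)·0.000) / (6.1) = -1.148
Iteration 2:
  x = (-5 - (-3)·1.690 - (-1.8)·-1.148) / (7.8) = -0.256
  y = (12 - (-3)·-0.641 - (2.1)·-1.148) / (7.1) = 1.759
  z = (-7 - (-2)·-0.641 - (-0.1)·1.690) / (6.1) = -1.330
Iteration 3:
  x = (-5 - (-3)·1.759 - (-1.8)·-1.330) / (7.8) = -0.271
  y = (12 - (-3)·-0.256 - (2.1)·-1.330) / (7.1) = 1.975
  z = (-7 - (-2)·-0.256 - (-0.1)·1.759) / (6.1) = -1.203

(-0.271, 1.975, -1.203)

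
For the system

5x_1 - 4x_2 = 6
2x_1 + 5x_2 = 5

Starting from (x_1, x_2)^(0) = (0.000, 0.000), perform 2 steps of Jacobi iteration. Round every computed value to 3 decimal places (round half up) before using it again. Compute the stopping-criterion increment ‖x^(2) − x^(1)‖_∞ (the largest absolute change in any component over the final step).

Iteration 1:
  x_1 = (6 - (-4)·0.000) / (5) = 1.200
  x_2 = (5 - (2)·0.000) / (5) = 1.000
Iteration 2:
  x_1 = (6 - (-4)·1.000) / (5) = 2.000
  x_2 = (5 - (2)·1.200) / (5) = 0.520
Change: (0.800, -0.480) → max |·| = 0.800

0.800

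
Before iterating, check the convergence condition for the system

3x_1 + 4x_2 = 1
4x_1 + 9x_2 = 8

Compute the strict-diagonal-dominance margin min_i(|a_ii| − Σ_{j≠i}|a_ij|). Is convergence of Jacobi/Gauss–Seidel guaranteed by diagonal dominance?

-1

row 1: |3| − (4) = -1
row 2: |9| − (4) = 5
minimum over rows = -1 → not strictly diagonally dominant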